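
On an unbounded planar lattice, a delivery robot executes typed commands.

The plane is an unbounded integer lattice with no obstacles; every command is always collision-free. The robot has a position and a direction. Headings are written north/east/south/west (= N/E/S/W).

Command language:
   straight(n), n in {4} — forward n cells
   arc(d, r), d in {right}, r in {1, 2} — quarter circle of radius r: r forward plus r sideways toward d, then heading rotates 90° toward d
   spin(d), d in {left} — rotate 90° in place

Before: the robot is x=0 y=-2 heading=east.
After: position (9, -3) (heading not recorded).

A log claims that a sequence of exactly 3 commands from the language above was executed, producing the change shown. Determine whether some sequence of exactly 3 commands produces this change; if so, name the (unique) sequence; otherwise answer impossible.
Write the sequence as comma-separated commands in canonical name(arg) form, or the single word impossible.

straight(4), straight(4), arc(right, 1)

key: order matters: swapping straight(4) and arc(right, 1) lands elsewhere
initial: x=0 y=-2 heading=east
[1] after straight(4): x=4 y=-2 heading=east
[2] after straight(4): x=8 y=-2 heading=east
[3] after arc(right, 1): x=9 y=-3 heading=south
no rival 3-sequence matches.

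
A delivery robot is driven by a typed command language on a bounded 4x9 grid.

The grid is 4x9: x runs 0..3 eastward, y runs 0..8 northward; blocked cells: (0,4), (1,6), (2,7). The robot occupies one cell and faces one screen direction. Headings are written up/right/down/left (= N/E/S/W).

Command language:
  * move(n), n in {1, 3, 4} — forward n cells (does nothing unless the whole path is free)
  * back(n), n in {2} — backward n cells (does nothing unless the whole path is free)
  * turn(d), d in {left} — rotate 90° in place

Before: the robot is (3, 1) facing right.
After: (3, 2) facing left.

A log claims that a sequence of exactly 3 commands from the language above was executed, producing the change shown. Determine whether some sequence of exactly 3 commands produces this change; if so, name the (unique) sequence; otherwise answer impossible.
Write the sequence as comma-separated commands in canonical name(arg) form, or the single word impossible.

turn(left), move(1), turn(left)

key: cell and facing (now W) both changed — the 3 commands mix motion and turning
initial: (3, 1) facing right
t=1 turn(left) ⇒ (3, 1) facing up
t=2 move(1) ⇒ (3, 2) facing up
t=3 turn(left) ⇒ (3, 2) facing left
no other 3-command option fits: unique.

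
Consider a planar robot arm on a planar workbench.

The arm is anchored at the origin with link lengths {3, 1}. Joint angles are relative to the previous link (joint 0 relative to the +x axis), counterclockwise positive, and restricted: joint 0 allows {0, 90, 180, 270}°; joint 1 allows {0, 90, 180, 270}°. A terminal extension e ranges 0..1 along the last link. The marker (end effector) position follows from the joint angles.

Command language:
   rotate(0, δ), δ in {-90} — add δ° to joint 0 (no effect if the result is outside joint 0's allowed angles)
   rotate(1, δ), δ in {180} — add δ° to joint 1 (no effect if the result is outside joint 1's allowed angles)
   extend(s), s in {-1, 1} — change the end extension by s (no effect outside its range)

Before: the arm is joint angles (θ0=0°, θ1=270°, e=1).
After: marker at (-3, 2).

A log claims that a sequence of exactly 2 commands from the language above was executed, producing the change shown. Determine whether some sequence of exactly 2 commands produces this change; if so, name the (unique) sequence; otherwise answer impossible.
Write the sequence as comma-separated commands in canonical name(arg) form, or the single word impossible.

rotate(0, -90), rotate(0, -90)

t0: joint angles (θ0=0°, θ1=270°, e=1)
t=1 rotate(0, -90) ⇒ joint angles (θ0=270°, θ1=270°, e=1)
t=2 rotate(0, -90) ⇒ joint angles (θ0=180°, θ1=270°, e=1)
uniquely the one of 16 2-step routes that fits.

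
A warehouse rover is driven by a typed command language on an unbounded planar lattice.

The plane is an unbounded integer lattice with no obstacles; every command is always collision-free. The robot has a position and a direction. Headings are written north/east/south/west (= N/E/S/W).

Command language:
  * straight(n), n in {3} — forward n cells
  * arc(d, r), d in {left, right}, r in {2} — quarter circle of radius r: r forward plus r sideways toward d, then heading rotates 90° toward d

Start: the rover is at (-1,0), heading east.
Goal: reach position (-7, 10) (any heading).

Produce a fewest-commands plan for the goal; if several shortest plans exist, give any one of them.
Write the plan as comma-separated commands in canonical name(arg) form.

t0: at (-1,0), heading east
1. arc(left, 2) → at (1,2), heading north
2. arc(left, 2) → at (-1,4), heading west
3. arc(right, 2) → at (-3,6), heading north
4. arc(left, 2) → at (-5,8), heading west
5. arc(right, 2) → at (-7,10), heading north
minimal: 5 command(s), checked below 5.

arc(left, 2), arc(left, 2), arc(right, 2), arc(left, 2), arc(right, 2)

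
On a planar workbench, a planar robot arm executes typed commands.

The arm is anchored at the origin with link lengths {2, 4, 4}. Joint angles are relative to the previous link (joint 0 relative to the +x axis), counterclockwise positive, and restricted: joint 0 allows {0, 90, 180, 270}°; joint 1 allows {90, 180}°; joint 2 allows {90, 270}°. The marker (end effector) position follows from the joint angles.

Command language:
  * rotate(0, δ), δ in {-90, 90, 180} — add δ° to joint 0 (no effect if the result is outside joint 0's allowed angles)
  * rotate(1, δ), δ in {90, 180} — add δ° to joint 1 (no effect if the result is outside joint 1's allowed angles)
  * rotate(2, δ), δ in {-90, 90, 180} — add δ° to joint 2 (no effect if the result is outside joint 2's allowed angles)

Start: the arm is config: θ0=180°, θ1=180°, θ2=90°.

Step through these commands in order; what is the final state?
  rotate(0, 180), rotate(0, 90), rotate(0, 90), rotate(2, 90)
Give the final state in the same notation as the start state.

from: config: θ0=180°, θ1=180°, θ2=90°
1. rotate(0, 180) → config: θ0=0°, θ1=180°, θ2=90°
2. rotate(0, 90) → config: θ0=90°, θ1=180°, θ2=90°
3. rotate(0, 90) → config: θ0=180°, θ1=180°, θ2=90°
4. rotate(2, 90) → config: θ0=180°, θ1=180°, θ2=90°

config: θ0=180°, θ1=180°, θ2=90°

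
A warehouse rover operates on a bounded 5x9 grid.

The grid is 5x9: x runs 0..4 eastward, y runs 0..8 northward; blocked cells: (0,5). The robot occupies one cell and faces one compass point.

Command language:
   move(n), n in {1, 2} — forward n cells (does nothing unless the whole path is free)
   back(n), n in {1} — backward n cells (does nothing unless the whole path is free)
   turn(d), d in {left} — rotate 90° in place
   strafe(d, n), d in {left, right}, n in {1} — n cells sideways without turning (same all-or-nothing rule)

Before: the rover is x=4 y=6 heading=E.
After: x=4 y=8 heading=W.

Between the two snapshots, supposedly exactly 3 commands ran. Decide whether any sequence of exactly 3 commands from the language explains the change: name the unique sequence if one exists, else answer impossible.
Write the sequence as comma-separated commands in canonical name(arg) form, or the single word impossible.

turn(left), move(2), turn(left)

key: position moved to (4,8) AND the heading swung to W — translation plus rotation needed
begin: x=4 y=6 heading=E
t=1 turn(left) ⇒ x=4 y=6 heading=N
t=2 move(2) ⇒ x=4 y=8 heading=N
t=3 turn(left) ⇒ x=4 y=8 heading=W
no rival 3-sequence matches.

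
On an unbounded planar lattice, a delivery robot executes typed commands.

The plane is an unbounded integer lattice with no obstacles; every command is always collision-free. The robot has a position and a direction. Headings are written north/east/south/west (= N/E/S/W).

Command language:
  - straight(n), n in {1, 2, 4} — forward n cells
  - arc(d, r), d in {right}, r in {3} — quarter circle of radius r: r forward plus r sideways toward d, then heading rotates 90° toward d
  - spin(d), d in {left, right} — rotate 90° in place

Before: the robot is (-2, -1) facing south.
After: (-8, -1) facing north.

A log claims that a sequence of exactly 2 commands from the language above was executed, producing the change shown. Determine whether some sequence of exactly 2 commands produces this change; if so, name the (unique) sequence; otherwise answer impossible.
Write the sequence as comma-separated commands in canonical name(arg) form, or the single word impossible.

arc(right, 3), arc(right, 3)

key: position moved to (-8,-1) AND the heading swung to N — translation plus rotation needed
from: (-2, -1) facing south
step 1 (arc(right, 3)): (-5, -4) facing west
step 2 (arc(right, 3)): (-8, -1) facing north
all 36 alternatives checked — unique.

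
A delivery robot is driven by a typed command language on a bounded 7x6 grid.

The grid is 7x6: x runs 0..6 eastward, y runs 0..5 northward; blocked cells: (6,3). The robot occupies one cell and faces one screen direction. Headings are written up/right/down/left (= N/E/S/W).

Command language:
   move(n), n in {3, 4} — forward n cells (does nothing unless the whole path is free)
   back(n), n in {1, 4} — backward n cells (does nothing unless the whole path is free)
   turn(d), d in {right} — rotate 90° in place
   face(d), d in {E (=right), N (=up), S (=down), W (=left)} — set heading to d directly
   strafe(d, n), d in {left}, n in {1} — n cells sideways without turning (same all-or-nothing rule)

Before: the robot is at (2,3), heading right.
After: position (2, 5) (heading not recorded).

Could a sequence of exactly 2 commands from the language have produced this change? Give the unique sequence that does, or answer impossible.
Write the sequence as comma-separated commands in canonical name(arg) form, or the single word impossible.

initial: at (2,3), heading right
t=1 strafe(left, 1) ⇒ at (2,4), heading right
t=2 strafe(left, 1) ⇒ at (2,5), heading right
all 100 alternatives checked — unique.

strafe(left, 1), strafe(left, 1)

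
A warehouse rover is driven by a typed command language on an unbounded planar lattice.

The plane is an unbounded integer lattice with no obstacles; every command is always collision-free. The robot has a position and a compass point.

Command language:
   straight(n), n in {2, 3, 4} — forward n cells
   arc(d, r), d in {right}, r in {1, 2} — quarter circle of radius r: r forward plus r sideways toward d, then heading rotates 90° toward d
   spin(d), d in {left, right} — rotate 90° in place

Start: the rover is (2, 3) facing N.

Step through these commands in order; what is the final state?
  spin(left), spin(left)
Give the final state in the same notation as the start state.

from: (2, 3) facing N
t=1 spin(left) ⇒ (2, 3) facing W
t=2 spin(left) ⇒ (2, 3) facing S

(2, 3) facing S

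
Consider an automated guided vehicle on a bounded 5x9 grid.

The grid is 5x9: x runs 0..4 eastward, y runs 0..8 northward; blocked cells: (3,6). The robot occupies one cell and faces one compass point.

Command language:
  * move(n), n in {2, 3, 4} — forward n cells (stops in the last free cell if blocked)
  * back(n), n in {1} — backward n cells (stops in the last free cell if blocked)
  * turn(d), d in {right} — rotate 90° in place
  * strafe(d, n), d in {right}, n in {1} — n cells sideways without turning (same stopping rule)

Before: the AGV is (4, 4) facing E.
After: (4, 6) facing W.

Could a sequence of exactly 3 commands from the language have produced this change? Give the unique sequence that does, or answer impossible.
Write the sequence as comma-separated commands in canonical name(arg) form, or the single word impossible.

impossible

checked all 3-command options: none fits.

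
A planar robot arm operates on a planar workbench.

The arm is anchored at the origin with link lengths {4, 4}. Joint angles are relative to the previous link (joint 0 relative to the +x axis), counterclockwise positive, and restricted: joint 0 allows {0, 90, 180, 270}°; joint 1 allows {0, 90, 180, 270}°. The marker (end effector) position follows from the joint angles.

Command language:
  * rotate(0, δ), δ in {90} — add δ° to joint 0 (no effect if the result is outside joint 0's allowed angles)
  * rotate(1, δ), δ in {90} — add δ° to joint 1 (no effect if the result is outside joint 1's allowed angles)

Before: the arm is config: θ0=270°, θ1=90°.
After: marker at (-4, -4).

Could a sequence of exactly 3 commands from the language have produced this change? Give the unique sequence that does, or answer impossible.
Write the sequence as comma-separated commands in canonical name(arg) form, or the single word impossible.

rotate(0, 90), rotate(0, 90), rotate(0, 90)

t0: config: θ0=270°, θ1=90°
1. rotate(0, 90) → config: θ0=0°, θ1=90°
2. rotate(0, 90) → config: θ0=90°, θ1=90°
3. rotate(0, 90) → config: θ0=180°, θ1=90°
all 8 alternatives checked — unique.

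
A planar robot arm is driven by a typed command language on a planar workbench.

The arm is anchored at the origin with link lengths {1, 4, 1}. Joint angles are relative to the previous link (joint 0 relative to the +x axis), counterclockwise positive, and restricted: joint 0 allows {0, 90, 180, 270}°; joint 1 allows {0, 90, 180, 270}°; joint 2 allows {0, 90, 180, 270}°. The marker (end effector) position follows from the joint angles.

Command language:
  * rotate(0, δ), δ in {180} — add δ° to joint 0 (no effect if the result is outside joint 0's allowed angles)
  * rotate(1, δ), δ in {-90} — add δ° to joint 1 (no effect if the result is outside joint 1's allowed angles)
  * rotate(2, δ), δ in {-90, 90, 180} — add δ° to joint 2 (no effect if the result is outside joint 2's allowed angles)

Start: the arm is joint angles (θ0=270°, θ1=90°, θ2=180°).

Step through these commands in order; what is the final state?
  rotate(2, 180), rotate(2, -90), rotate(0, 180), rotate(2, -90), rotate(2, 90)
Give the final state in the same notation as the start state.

t0: joint angles (θ0=270°, θ1=90°, θ2=180°)
1. rotate(2, 180) → joint angles (θ0=270°, θ1=90°, θ2=0°)
2. rotate(2, -90) → joint angles (θ0=270°, θ1=90°, θ2=270°)
3. rotate(0, 180) → joint angles (θ0=90°, θ1=90°, θ2=270°)
4. rotate(2, -90) → joint angles (θ0=90°, θ1=90°, θ2=180°)
5. rotate(2, 90) → joint angles (θ0=90°, θ1=90°, θ2=270°)

joint angles (θ0=90°, θ1=90°, θ2=270°)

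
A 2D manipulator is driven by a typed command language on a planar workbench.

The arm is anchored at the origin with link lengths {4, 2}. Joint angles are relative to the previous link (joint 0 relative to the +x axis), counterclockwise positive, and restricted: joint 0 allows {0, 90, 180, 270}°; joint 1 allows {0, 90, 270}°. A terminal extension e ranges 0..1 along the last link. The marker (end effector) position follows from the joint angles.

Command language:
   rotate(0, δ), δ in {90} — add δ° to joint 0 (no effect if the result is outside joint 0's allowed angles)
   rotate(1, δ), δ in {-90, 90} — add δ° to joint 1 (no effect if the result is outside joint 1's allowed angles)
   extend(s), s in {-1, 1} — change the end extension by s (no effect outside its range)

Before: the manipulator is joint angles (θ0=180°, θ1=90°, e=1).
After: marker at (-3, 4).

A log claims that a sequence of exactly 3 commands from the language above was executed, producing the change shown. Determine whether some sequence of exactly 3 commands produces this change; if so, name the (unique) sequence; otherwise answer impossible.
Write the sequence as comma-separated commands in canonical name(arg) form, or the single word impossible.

rotate(0, 90), rotate(0, 90), rotate(0, 90)

start: joint angles (θ0=180°, θ1=90°, e=1)
1. rotate(0, 90) → joint angles (θ0=270°, θ1=90°, e=1)
2. rotate(0, 90) → joint angles (θ0=0°, θ1=90°, e=1)
3. rotate(0, 90) → joint angles (θ0=90°, θ1=90°, e=1)
all 125 alternatives checked — unique.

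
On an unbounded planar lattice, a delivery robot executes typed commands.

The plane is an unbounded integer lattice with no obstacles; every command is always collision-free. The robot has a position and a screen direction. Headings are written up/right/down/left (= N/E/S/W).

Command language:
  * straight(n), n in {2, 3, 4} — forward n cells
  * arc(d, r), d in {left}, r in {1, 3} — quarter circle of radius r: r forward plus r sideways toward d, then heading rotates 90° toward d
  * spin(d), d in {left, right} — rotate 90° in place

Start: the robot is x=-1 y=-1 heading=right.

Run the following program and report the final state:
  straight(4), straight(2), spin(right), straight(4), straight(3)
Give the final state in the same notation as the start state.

x=5 y=-8 heading=down

begin: x=-1 y=-1 heading=right
t=1 straight(4) ⇒ x=3 y=-1 heading=right
t=2 straight(2) ⇒ x=5 y=-1 heading=right
t=3 spin(right) ⇒ x=5 y=-1 heading=down
t=4 straight(4) ⇒ x=5 y=-5 heading=down
t=5 straight(3) ⇒ x=5 y=-8 heading=down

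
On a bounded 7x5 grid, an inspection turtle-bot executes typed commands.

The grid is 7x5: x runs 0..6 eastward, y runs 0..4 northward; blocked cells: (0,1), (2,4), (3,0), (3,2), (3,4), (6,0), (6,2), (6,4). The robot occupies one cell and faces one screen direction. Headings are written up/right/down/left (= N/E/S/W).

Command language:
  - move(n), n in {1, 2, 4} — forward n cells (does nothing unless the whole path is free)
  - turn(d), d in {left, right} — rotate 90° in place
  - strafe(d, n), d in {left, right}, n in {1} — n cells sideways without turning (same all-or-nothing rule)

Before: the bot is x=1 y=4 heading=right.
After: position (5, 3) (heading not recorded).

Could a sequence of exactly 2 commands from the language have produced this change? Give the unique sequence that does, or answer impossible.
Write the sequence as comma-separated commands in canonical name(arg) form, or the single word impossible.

key: order matters: swapping strafe(right, 1) and move(4) lands elsewhere
initial: x=1 y=4 heading=right
[1] after strafe(right, 1): x=1 y=3 heading=right
[2] after move(4): x=5 y=3 heading=right
no rival 2-sequence matches.

strafe(right, 1), move(4)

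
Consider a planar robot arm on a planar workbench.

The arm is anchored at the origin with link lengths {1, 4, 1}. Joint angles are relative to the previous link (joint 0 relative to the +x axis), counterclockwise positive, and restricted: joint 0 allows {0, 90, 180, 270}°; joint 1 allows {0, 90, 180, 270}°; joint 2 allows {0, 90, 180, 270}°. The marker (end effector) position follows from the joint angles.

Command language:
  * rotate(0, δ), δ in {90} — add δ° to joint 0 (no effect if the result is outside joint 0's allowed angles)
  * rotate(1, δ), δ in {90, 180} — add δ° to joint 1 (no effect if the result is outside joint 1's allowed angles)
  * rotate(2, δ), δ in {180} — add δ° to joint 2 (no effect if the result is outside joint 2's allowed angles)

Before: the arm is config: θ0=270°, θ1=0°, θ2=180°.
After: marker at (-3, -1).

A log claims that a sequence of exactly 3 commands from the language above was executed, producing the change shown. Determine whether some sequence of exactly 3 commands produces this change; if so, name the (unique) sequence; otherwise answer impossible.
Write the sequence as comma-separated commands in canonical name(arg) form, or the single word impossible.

rotate(1, 90), rotate(1, 90), rotate(1, 90)

initial: config: θ0=270°, θ1=0°, θ2=180°
[1] after rotate(1, 90): config: θ0=270°, θ1=90°, θ2=180°
[2] after rotate(1, 90): config: θ0=270°, θ1=180°, θ2=180°
[3] after rotate(1, 90): config: θ0=270°, θ1=270°, θ2=180°
no rival 3-sequence matches.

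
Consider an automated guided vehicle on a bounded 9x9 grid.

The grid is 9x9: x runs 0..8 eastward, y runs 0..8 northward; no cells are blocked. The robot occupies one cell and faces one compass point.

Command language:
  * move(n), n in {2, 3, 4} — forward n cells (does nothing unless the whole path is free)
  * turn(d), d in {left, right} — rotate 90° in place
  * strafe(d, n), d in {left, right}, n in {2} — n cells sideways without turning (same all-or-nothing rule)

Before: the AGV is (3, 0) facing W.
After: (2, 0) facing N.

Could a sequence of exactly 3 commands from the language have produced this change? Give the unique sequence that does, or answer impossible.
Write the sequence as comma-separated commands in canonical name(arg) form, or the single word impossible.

move(3), turn(right), strafe(right, 2)

key: position moved to (2,0) AND the heading swung to N — translation plus rotation needed
begin: (3, 0) facing W
[1] after move(3): (0, 0) facing W
[2] after turn(right): (0, 0) facing N
[3] after strafe(right, 2): (2, 0) facing N
all 343 alternatives checked — unique.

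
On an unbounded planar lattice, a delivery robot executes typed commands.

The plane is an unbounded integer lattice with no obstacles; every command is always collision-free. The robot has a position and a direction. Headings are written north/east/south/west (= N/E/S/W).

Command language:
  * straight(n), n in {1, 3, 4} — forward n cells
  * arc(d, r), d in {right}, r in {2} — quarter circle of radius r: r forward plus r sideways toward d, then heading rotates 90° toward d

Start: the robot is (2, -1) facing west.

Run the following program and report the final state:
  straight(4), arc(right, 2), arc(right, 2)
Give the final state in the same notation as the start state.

(-2, 3) facing east

t0: (2, -1) facing west
step 1 (straight(4)): (-2, -1) facing west
step 2 (arc(right, 2)): (-4, 1) facing north
step 3 (arc(right, 2)): (-2, 3) facing east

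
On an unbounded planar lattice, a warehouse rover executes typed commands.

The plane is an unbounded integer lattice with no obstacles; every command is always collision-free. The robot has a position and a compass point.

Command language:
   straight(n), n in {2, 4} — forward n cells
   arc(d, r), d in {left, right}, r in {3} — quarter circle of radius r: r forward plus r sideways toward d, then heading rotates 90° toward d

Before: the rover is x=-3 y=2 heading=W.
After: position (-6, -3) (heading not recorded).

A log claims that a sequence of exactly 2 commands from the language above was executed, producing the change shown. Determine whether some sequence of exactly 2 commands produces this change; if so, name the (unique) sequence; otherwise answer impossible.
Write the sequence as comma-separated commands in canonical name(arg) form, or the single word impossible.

key: order matters: swapping arc(left, 3) and straight(2) lands elsewhere
initial: x=-3 y=2 heading=W
1. arc(left, 3) → x=-6 y=-1 heading=S
2. straight(2) → x=-6 y=-3 heading=S
all 16 alternatives checked — unique.

arc(left, 3), straight(2)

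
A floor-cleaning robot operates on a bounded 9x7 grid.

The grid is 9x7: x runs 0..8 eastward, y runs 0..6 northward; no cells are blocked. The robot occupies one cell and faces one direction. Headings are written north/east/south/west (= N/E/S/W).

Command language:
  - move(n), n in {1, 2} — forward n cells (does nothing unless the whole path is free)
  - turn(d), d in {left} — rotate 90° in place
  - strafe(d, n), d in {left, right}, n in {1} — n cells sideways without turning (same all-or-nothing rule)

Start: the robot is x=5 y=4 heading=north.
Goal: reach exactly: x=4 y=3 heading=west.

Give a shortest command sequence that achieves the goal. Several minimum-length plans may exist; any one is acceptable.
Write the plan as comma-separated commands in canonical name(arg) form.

strafe(left, 1), turn(left), strafe(left, 1)

from: x=5 y=4 heading=north
t=1 strafe(left, 1) ⇒ x=4 y=4 heading=north
t=2 turn(left) ⇒ x=4 y=4 heading=west
t=3 strafe(left, 1) ⇒ x=4 y=3 heading=west
no 2-step plan works, so 3 is optimal.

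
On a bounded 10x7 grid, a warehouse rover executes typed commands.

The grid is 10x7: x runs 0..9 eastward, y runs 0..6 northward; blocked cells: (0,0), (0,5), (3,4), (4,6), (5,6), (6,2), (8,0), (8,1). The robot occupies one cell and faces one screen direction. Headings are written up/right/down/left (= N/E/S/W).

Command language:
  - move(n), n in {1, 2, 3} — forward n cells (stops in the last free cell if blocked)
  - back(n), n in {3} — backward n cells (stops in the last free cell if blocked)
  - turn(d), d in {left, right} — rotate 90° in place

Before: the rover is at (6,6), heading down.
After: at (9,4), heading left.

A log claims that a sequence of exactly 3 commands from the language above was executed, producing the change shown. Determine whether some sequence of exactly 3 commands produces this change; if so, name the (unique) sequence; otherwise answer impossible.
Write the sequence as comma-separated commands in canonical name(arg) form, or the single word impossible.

key: order matters: swapping move(2) and back(3) lands elsewhere
initial: at (6,6), heading down
t=1 move(2) ⇒ at (6,4), heading down
t=2 turn(right) ⇒ at (6,4), heading left
t=3 back(3) ⇒ at (9,4), heading left
uniquely the one of 216 3-step routes that fits.

move(2), turn(right), back(3)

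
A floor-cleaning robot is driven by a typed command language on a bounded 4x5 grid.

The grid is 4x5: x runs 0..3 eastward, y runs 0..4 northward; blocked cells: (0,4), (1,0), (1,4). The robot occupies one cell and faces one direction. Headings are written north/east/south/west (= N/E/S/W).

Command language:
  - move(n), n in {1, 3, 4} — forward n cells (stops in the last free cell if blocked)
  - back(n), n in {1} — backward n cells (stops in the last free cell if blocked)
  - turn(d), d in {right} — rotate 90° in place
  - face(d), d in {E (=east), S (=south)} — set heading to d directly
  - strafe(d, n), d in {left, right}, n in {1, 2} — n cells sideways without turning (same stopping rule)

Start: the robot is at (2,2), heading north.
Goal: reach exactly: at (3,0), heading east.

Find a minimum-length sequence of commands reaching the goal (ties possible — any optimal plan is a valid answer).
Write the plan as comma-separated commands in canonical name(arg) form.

t0: at (2,2), heading north
1. strafe(right, 1) → at (3,2), heading north
2. turn(right) → at (3,2), heading east
3. strafe(right, 2) → at (3,0), heading east
nothing shorter than 3 reaches the goal.

strafe(right, 1), turn(right), strafe(right, 2)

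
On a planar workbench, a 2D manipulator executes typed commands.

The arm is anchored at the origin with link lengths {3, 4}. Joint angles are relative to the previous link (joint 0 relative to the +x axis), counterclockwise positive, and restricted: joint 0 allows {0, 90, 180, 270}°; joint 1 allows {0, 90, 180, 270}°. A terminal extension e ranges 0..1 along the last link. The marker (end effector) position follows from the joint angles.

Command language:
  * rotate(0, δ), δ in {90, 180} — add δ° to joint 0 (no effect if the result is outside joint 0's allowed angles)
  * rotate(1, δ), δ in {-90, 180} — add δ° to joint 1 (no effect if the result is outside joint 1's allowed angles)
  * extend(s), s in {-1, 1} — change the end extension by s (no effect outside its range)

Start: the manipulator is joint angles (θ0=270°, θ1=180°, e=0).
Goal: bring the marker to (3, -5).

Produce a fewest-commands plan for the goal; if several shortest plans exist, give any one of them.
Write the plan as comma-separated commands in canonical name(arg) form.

from: joint angles (θ0=270°, θ1=180°, e=0)
1. rotate(1, -90) → joint angles (θ0=270°, θ1=90°, e=0)
2. rotate(0, 90) → joint angles (θ0=0°, θ1=90°, e=0)
3. extend(1) → joint angles (θ0=0°, θ1=90°, e=1)
4. rotate(1, 180) → joint angles (θ0=0°, θ1=270°, e=1)
shorter routes all fall short; 4 is best.

rotate(1, -90), rotate(0, 90), extend(1), rotate(1, 180)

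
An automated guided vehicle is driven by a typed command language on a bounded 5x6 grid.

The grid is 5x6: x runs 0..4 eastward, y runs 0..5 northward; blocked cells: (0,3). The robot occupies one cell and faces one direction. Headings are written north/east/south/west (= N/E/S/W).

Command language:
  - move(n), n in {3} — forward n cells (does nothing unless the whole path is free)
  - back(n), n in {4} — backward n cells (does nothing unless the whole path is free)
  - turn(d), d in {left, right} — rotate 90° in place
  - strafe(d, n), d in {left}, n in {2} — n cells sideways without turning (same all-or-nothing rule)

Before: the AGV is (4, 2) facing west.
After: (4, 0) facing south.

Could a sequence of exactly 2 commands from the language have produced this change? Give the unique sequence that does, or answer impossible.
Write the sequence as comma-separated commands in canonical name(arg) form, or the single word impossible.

strafe(left, 2), turn(left)

key: position moved to (4,0) AND the heading swung to S — translation plus rotation needed
initial: (4, 2) facing west
step 1 (strafe(left, 2)): (4, 0) facing west
step 2 (turn(left)): (4, 0) facing south
all 25 alternatives checked — unique.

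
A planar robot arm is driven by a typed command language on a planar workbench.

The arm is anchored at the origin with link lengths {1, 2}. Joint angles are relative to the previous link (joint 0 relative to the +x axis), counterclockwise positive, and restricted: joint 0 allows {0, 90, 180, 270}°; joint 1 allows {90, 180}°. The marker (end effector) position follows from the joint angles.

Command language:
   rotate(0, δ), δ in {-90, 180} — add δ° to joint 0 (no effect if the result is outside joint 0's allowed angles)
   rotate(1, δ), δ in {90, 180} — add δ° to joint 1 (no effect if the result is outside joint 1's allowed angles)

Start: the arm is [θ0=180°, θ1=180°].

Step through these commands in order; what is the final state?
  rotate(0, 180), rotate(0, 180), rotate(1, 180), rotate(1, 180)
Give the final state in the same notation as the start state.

begin: [θ0=180°, θ1=180°]
[1] after rotate(0, 180): [θ0=0°, θ1=180°]
[2] after rotate(0, 180): [θ0=180°, θ1=180°]
[3] after rotate(1, 180): [θ0=180°, θ1=180°]
[4] after rotate(1, 180): [θ0=180°, θ1=180°]

[θ0=180°, θ1=180°]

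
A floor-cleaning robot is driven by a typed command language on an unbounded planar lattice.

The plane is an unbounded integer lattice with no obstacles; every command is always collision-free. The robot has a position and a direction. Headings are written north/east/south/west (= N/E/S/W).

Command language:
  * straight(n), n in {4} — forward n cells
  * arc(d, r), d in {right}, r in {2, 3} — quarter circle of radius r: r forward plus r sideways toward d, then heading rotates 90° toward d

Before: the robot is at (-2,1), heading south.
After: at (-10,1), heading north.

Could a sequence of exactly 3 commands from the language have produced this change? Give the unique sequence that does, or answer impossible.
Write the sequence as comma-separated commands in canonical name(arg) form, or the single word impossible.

key: position moved to (-10,1) AND the heading swung to N — translation plus rotation needed
from: at (-2,1), heading south
1. arc(right, 2) → at (-4,-1), heading west
2. straight(4) → at (-8,-1), heading west
3. arc(right, 2) → at (-10,1), heading north
no other 3-command option fits: unique.

arc(right, 2), straight(4), arc(right, 2)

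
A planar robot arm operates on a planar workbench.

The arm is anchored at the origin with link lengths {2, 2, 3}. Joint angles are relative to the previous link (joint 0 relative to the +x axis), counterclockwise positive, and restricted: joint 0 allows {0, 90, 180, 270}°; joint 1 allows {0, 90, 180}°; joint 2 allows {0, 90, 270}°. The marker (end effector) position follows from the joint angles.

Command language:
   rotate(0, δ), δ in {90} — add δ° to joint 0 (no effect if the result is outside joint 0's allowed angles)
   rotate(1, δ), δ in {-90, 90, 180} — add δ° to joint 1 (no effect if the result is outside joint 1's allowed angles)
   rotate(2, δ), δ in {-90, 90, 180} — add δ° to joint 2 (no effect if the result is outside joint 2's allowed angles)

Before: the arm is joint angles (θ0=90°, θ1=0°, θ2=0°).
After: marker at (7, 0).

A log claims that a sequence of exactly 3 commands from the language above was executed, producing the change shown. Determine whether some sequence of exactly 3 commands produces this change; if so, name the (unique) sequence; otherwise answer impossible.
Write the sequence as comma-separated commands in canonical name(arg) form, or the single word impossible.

begin: joint angles (θ0=90°, θ1=0°, θ2=0°)
1. rotate(0, 90) → joint angles (θ0=180°, θ1=0°, θ2=0°)
2. rotate(0, 90) → joint angles (θ0=270°, θ1=0°, θ2=0°)
3. rotate(0, 90) → joint angles (θ0=0°, θ1=0°, θ2=0°)
no rival 3-sequence matches.

rotate(0, 90), rotate(0, 90), rotate(0, 90)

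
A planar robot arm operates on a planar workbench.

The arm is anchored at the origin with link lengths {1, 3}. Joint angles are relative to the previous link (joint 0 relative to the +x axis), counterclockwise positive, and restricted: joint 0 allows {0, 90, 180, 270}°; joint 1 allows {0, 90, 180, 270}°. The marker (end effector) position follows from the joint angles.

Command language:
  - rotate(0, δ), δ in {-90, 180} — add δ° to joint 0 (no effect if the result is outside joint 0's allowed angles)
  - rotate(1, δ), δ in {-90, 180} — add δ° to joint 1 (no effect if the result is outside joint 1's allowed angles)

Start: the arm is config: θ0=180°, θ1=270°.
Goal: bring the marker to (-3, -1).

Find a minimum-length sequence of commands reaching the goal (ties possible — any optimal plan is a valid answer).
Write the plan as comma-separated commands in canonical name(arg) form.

from: config: θ0=180°, θ1=270°
t=1 rotate(0, 180) ⇒ config: θ0=0°, θ1=270°
t=2 rotate(0, -90) ⇒ config: θ0=270°, θ1=270°
shorter routes all fall short; 2 is best.

rotate(0, 180), rotate(0, -90)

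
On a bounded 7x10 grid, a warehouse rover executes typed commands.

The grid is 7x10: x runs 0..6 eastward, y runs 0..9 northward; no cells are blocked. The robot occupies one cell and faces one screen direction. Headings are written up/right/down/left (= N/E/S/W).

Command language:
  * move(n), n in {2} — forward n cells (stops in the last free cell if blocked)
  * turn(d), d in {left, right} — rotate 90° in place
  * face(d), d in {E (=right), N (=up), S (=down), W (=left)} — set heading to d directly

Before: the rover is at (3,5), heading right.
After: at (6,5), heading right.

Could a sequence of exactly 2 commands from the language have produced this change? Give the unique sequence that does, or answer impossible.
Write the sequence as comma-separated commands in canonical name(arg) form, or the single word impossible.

move(2), move(2)

key: the second move(2) runs into the grid edge before its full distance
from: at (3,5), heading right
[1] after move(2): at (5,5), heading right
[2] after move(2): at (6,5), heading right
all 49 alternatives checked — unique.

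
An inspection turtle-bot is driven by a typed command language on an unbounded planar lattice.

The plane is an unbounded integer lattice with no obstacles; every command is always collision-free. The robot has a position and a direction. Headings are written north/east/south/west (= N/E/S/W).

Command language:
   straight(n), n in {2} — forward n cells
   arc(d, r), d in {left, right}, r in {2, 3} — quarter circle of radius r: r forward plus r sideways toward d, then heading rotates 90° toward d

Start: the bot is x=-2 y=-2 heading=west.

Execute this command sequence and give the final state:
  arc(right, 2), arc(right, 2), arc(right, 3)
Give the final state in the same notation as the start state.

t0: x=-2 y=-2 heading=west
step 1 (arc(right, 2)): x=-4 y=0 heading=north
step 2 (arc(right, 2)): x=-2 y=2 heading=east
step 3 (arc(right, 3)): x=1 y=-1 heading=south

x=1 y=-1 heading=south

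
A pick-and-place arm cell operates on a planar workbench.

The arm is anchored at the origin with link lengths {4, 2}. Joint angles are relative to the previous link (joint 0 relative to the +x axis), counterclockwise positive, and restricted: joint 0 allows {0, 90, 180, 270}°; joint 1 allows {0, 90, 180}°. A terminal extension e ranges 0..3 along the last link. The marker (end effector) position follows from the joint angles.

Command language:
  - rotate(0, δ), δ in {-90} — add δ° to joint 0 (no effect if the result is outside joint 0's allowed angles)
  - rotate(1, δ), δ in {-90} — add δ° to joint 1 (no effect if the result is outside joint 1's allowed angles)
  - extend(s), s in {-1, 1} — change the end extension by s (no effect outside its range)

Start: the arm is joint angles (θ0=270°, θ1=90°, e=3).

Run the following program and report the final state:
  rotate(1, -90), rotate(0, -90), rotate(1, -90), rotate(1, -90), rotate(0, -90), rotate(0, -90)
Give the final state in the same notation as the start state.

initial: joint angles (θ0=270°, θ1=90°, e=3)
t=1 rotate(1, -90) ⇒ joint angles (θ0=270°, θ1=0°, e=3)
t=2 rotate(0, -90) ⇒ joint angles (θ0=180°, θ1=0°, e=3)
t=3 rotate(1, -90) ⇒ joint angles (θ0=180°, θ1=0°, e=3)
t=4 rotate(1, -90) ⇒ joint angles (θ0=180°, θ1=0°, e=3)
t=5 rotate(0, -90) ⇒ joint angles (θ0=90°, θ1=0°, e=3)
t=6 rotate(0, -90) ⇒ joint angles (θ0=0°, θ1=0°, e=3)

joint angles (θ0=0°, θ1=0°, e=3)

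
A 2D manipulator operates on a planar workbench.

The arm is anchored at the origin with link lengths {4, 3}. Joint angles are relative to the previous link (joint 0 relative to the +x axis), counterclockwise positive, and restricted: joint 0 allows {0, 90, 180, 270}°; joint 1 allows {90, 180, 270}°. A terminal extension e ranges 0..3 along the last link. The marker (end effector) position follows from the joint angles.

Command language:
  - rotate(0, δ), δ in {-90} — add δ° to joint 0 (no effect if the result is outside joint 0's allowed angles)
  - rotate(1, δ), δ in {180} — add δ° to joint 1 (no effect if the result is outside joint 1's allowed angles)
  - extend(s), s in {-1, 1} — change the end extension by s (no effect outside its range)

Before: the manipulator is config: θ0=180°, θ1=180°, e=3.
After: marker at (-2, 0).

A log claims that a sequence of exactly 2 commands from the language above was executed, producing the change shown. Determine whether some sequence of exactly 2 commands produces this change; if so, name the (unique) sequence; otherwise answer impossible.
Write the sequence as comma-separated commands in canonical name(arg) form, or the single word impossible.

rotate(0, -90), rotate(0, -90)

begin: config: θ0=180°, θ1=180°, e=3
step 1 (rotate(0, -90)): config: θ0=90°, θ1=180°, e=3
step 2 (rotate(0, -90)): config: θ0=0°, θ1=180°, e=3
all 16 alternatives checked — unique.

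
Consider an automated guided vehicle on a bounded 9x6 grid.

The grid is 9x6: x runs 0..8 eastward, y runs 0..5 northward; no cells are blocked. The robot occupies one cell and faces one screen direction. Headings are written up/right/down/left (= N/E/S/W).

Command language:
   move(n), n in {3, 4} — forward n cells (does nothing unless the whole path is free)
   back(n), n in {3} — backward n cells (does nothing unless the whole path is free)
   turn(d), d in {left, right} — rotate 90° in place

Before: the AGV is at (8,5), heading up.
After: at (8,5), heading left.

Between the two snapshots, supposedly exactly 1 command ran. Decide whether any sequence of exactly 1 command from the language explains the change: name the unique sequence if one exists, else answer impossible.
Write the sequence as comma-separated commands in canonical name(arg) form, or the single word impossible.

key: (8,5) unchanged — the single command moves nothing
t0: at (8,5), heading up
step 1 (turn(left)): at (8,5), heading left
all 5 alternatives checked — unique.

turn(left)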